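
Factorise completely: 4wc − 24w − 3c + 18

Group as (4wc − 24w) + (−3c + 18) = 4w(c − 6) − 3(c − 6).
Both groups share the factor (c − 6).

(4w − 3)(c − 6)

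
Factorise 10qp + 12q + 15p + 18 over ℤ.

Group as (10qp + 12q) + (15p + 18) = 2q(5p + 6) + 3(5p + 6).
Both groups share the factor (5p + 6).

(2q + 3)(5p + 6)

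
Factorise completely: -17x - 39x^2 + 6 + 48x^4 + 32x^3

Among the possible rational roots, x = -1 is a root, giving the factor (x + 1) and quotient 48x^3 - 16x^2 - 23x + 6.
Continuing, x = 1/4 is a root, so (4x - 1) divides it; the quotient is 12x^2 - x - 6.
The remaining quadratic factors as (3x + 2)(4x - 3).

(3x + 2)(4x - 1)(4x - 3)(x + 1)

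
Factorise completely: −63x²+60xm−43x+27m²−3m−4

Group: −9x(7x−9m+4) + (−3m−1)(7x−9m+4); both groups contain (7x−9m+4).

−(7x−9m+4)(9x+3m+1)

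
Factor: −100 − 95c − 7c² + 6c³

(2c + 5)(3c + 4)(c − 5)

By the rational root theorem, c = 5 is a root, so (c − 5) divides it; the quotient is 6c² + 23c + 20.
The remaining quadratic factors as (3c + 4)(2c + 5).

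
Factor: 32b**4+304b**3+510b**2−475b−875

Among the possible rational roots, b = 5/4 is a root, giving the factor (4b−5) and quotient 8b**3+86b**2+235b+175.
Then b = −7 is a root, so (b+7) divides it; the quotient is 8b**2+30b+25.
The remaining quadratic factors as (4b+5)(2b+5).

(2b+5)(4b+5)(4b−5)(b+7)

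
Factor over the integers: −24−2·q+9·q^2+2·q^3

(2·q−3)·(q+2)·(q+4)

Among the possible rational roots, q = −4 is a root, giving the factor (q+4) and quotient 2·q^2+q−6.
The remaining quadratic factors as (2·q−3)(q+2).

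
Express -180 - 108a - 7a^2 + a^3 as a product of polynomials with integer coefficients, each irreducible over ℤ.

(a + 2)(a + 6)(a - 15)

By the rational root theorem, a = -2 is a root, so (a + 2) divides it; the quotient is a^2 - 9a - 90.
The remaining quadratic factors as (a + 6)(a - 15).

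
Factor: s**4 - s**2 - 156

(s**2 + 12)*(s**2 - 13)

Substitute u = s**2 to get a quadratic in u, then factor.
s**2 - 13 is irreducible over ℤ (13 is not a perfect square).
s**2 + 12 is irreducible over ℤ (always positive, so no real roots).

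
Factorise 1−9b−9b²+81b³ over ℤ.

(3b+1)(3b−1)(9b−1)

Group as (81b³−9b) + (−9b²+1) = 9b(9b²−1) − (9b²−1).
Both groups share the factor (9b²−1).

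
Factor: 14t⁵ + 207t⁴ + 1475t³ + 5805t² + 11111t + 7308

(2t + 7)(7t + 9)(t + 4)(t² + 6t + 29)

Trying the rational-root candidates, t = -4 is a root, giving the factor (t + 4) and quotient 14t⁴ + 151t³ + 871t² + 2321t + 1827.
Then t = -9/7 is a root, so (7t + 9) divides it; the quotient is 2t³ + 19t² + 100t + 203.
Then t = -7/2 is a root, so (2t + 7) divides it; the quotient is t² + 6t + 29.
The quadratic t² + 6t + 29 has discriminant -80 < 0 and is irreducible over ℤ.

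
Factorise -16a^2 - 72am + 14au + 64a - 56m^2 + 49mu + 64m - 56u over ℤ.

-(2a + 7m - 8)(8a + 8m - 7u)

Group: -8a(2a + 7m - 8) + (-8m + 7u)(2a + 7m - 8); both groups contain (2a + 7m - 8).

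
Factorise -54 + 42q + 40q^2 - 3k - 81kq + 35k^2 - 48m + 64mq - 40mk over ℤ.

-(8m - 7k + 5q + 9)(5k - 8q + 6)

Group: -5k(8m - 7k + 5q + 9) + (8q - 6)(8m - 7k + 5q + 9); both groups contain (8m - 7k + 5q + 9).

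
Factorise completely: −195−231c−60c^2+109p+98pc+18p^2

(9p−5c−13)(2p+12c+15)

Group: 9p(2p+12c+15) + (−5c−13)(2p+12c+15); both groups contain (2p+12c+15).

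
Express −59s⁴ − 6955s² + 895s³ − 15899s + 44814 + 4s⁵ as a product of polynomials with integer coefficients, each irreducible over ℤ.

(4s − 7)(s + 3)(s − 11)(s² − 5s + 194)

Testing divisors of the constant over divisors of the leading coefficient, s = −3 is a root, so (s + 3) is a factor; dividing leaves 4s⁴ − 71s³ + 1108s² − 10279s + 14938.
Continuing, s = 11 is a root, giving the factor (s − 11) and quotient 4s³ − 27s² + 811s − 1358.
Next, s = 7/4 is a root, so (4s − 7) divides it; the quotient is s² − 5s + 194.
The quadratic s² − 5s + 194 has discriminant −751 < 0 and is irreducible over ℤ.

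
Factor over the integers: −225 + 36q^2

Pull out the common factor 9; 4q^2 − 25 is a difference of squares.

9(2q + 5)(2q − 5)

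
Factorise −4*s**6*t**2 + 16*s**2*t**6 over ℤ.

Every term has a factor of 4*s**2*t**2; factoring it out leaves −s**4 + 4*t**4.
Recognize a difference of squares with the parts 2*t**2 and s**2.

−4*s**2*t**2*(s**2 + 2*t**2)*(s**2 − 2*t**2)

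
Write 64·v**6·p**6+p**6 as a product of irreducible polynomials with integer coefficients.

p**6·(4·v**2+1)·(16·v**4−4·v**2+1)

Pull out the common factor p**6, leaving 64·v**6+1.
Recognize a sum of cubes with the parts 4·v**2 and 1.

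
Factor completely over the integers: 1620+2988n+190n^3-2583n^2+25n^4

(5n+2)(5n-9)(n+15)(n-6)

Testing divisors of the constant over divisors of the leading coefficient, n = 6 is a root, so (n-6) divides it; the quotient is 25n^3+340n^2-543n-270.
Continuing, n = 9/5 is a root, giving the factor (5n-9) and quotient 5n^2+77n+30.
The remaining quadratic factors as (5n+2)(n+15).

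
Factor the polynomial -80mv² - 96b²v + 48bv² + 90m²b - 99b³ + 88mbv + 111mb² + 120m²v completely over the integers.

(5m - 3b)(6m + 11b - 4v)(3b + 4v)

Group: 3b(30m² + 37mb - 20mv - 33b² + 12bv) + 4v(30m² + 37mb - 20mv - 33b² + 12bv); both groups contain (30m² + 37mb - 20mv - 33b² + 12bv), so (3b + 4v) is a factor with cofactor 30m² + 37mb - 20mv - 33b² + 12bv.
The cofactor groups again: 30m² + 37mb - 20mv - 33b² + 12bv = 6m(5m - 3b) + (11b - 4v)(5m - 3b); both groups contain (5m - 3b), giving (6m + 11b - 4v)(5m - 3b).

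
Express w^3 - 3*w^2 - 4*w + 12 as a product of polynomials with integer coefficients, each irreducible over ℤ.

(w + 2)*(w - 2)*(w - 3)

Group as (w^3 - 4*w) + (-3*w^2 + 12) = w*(w^2 - 4) - 3*(w^2 - 4).
Both groups share the factor (w^2 - 4).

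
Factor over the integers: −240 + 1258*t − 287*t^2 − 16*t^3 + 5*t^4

(5*t − 1)*(t + 8)*(t − 5)*(t − 6)

Among the possible rational roots, t = 6 is a root, so (t − 6) is a factor; dividing leaves 5*t^3 + 14*t^2 − 203*t + 40.
Then t = 1/5 is a root, giving the factor (5*t − 1) and quotient t^2 + 3*t − 40.
The remaining quadratic factors as (t − 5)(t + 8).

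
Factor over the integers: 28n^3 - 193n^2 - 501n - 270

Testing divisors of the constant over divisors of the leading coefficient, n = -6/7 is a root, so (7n + 6) divides it; the quotient is 4n^2 - 31n - 45.
The remaining quadratic factors as (n - 9)(4n + 5).

(4n + 5)(7n + 6)(n - 9)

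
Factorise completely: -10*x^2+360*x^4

Pull out the common factor 10*x^2; 36*x^2-1 is a difference of squares.

10*x^2*(6*x+1)*(6*x-1)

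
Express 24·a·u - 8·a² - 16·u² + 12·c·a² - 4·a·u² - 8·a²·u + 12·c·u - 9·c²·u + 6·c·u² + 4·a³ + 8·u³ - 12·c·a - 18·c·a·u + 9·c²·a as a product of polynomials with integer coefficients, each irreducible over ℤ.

Group: 3·c·(3·c·a - 3·c·u + 2·a² - 4·a - 2·u² + 4·u) + (2·a - 4·u)·(3·c·a - 3·c·u + 2·a² - 4·a - 2·u² + 4·u); both groups contain (3·c·a - 3·c·u + 2·a² - 4·a - 2·u² + 4·u), so (3·c + 2·a - 4·u) is a factor with cofactor 3·c·a - 3·c·u + 2·a² - 4·a - 2·u² + 4·u.
The cofactor groups again: 3·c·a - 3·c·u + 2·a² - 4·a - 2·u² + 4·u = a·(3·c + 2·a + 2·u - 4) - u·(3·c + 2·a + 2·u - 4); both groups contain (3·c + 2·a + 2·u - 4), giving (a - u)·(3·c + 2·a + 2·u - 4).

(3·c + 2·a + 2·u - 4)·(3·c + 2·a - 4·u)·(a - u)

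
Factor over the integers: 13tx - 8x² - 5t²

-(5t - 8x)(t - x)

Group: -5t(t - x) + 8x(t - x); both groups contain (t - x).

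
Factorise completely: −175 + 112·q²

7·(4·q + 5)·(4·q − 5)

Pull out the common factor 7; 16·q² − 25 is a difference of squares.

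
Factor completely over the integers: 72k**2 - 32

Pull out the common factor 8; 9k**2 - 4 is a difference of squares.

8(3k + 2)(3k - 2)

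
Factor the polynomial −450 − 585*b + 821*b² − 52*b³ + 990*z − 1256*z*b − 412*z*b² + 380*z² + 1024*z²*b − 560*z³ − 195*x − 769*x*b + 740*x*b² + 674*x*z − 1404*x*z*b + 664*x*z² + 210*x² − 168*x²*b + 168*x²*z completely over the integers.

Group: 4*z*(42*x² + 166*x*z − 185*x*b − 39*x − 140*z² + 116*z*b + 270*z + 13*b² − 189*b − 90) + (−4*b + 5)*(42*x² + 166*x*z − 185*x*b − 39*x − 140*z² + 116*z*b + 270*z + 13*b² − 189*b − 90); both groups contain (42*x² + 166*x*z − 185*x*b − 39*x − 140*z² + 116*z*b + 270*z + 13*b² − 189*b − 90), so (4*z − 4*b + 5) is a factor with cofactor 42*x² + 166*x*z − 185*x*b − 39*x − 140*z² + 116*z*b + 270*z + 13*b² − 189*b − 90.
The cofactor groups again: 42*x² + 166*x*z − 185*x*b − 39*x − 140*z² + 116*z*b + 270*z + 13*b² − 189*b − 90 = 3*x*(14*x − 10*z − b + 15) + (14*z − 13*b − 6)*(14*x − 10*z − b + 15); both groups contain (14*x − 10*z − b + 15), giving (3*x + 14*z − 13*b − 6)*(14*x − 10*z − b + 15).

(3*x + 14*z − 13*b − 6)*(4*z − 4*b + 5)*(14*x − 10*z − b + 15)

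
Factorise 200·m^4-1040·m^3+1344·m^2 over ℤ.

8·m^2·(5·m-12)·(5·m-14)

Pull out the common factor 8·m^2, then factor the remaining trinomial.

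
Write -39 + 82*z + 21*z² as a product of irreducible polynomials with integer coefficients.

Need a pair with product 21·(-39) = -819 and sum 82: that's 91 and -9.
Split the middle term: 21*z² + 91*z - 9*z - 39 = 7*z*(3*z + 13) - 3*(3*z + 13).

(3*z + 13)*(7*z - 3)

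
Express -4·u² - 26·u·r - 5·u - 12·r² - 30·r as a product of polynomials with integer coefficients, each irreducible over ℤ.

-(4·u + 2·r + 5)·(u + 6·r)

Group: -4·u·(u + 6·r) + (-2·r - 5)·(u + 6·r); both groups contain (u + 6·r).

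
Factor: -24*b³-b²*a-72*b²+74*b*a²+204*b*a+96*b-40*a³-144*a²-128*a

-(3*b-4*a)*(8*b-5*a-8)*(b+2*a+4)

Group: b*(-24*b²+47*b*a+24*b-20*a²-32*a) + (2*a+4)*(-24*b²+47*b*a+24*b-20*a²-32*a); both groups contain (-24*b²+47*b*a+24*b-20*a²-32*a), so (b+2*a+4) is a factor with cofactor -24*b²+47*b*a+24*b-20*a²-32*a.
The cofactor groups again: -24*b²+47*b*a+24*b-20*a²-32*a = -3*b*(8*b-5*a-8) + 4*a*(8*b-5*a-8); both groups contain (8*b-5*a-8), giving -(3*b-4*a)*(8*b-5*a-8).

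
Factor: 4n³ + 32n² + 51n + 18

(2n + 1)(2n + 3)(n + 6)

Testing divisors of the constant over divisors of the leading coefficient, n = -1/2 is a root, giving the factor (2n + 1) and quotient 2n² + 15n + 18.
The remaining quadratic factors as (2n + 3)(n + 6).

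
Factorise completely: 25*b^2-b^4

Factor out b^2 first: what remains is -b^2+25.
Recognize a difference of squares with the parts 5 and b.

-b^2*(b+5)*(b-5)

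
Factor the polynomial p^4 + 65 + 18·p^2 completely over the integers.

(p^2 + 13)·(p^2 + 5)

Substitute u = p^2 to get a quadratic in u, then factor.
p^2 + 5 is irreducible over ℤ (always positive, so no real roots).
p^2 + 13 is irreducible over ℤ (always positive, so no real roots).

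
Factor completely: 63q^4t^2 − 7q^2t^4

Pull out the common factor 7q^2t^2; 9q^2 − t^2 is a difference of squares.

7q^2t^2(3q + t)(3q − t)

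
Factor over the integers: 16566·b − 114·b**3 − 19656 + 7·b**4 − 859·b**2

By the rational root theorem, b = −12 is a root, so (b + 12) divides it; the quotient is 7·b**3 − 198·b**2 + 1517·b − 1638.
Then b = 14 is a root, giving the factor (b − 14) and quotient 7·b**2 − 100·b + 117.
The remaining quadratic factors as (b − 13)(7·b − 9).

(7·b − 9)·(b + 12)·(b − 13)·(b − 14)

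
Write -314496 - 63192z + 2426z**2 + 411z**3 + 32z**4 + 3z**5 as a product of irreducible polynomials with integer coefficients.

By the rational root theorem, z = -12 is a root, so (z + 12) is a factor; dividing leaves 3z**4 - 4z**3 + 459z**2 - 3082z - 26208.
Then z = 9 is a root, giving the factor (z - 9) and quotient 3z**3 + 23z**2 + 666z + 2912.
Next, z = -14/3 is a root, so (3z + 14) is a factor; dividing leaves z**2 + 3z + 208.
The quadratic z**2 + 3z + 208 has discriminant -823 < 0 and is irreducible over ℤ.

(3z + 14)(z + 12)(z - 9)(z**2 + 3z + 208)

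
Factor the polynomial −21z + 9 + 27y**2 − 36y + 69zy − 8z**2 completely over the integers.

Group: −z(8z + 3y − 3) + (9y − 3)(8z + 3y − 3); both groups contain (8z + 3y − 3).

−(z − 9y + 3)(8z + 3y − 3)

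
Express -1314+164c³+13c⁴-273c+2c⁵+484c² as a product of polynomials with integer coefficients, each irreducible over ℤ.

(2c-3)(c+2)(c+3)(c²+3c+73)

Testing divisors of the constant over divisors of the leading coefficient, c = 3/2 is a root, so (2c-3) divides it; the quotient is c⁴+8c³+94c²+383c+438.
Next, c = -2 is a root, giving the factor (c+2) and quotient c³+6c²+82c+219.
Then c = -3 is a root, giving the factor (c+3) and quotient c²+3c+73.
The quadratic c²+3c+73 has discriminant -283 < 0 and is irreducible over ℤ.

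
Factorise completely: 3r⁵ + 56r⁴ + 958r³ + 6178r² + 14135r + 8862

By the rational root theorem, r = -14/3 is a root, giving the factor (3r + 14) and quotient r⁴ + 14r³ + 254r² + 874r + 633.
Next, r = -3 is a root, so (r + 3) divides it; the quotient is r³ + 11r² + 221r + 211.
Then r = -1 is a root, giving the factor (r + 1) and quotient r² + 10r + 211.
The quadratic r² + 10r + 211 has discriminant -744 < 0 and is irreducible over ℤ.

(3r + 14)(r + 1)(r + 3)(r² + 10r + 211)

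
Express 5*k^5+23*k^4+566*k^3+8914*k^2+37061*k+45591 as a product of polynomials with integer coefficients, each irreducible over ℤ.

By the rational root theorem, k = −7 is a root, so (k+7) divides it; the quotient is 5*k^4−12*k^3+650*k^2+4364*k+6513.
Then k = −13/5 is a root, so (5*k+13) divides it; the quotient is k^3−5*k^2+143*k+501.
Next, k = −3 is a root, so (k+3) is a factor; dividing leaves k^2−8*k+167.
The quadratic k^2−8*k+167 has discriminant −604 < 0 and is irreducible over ℤ.

(5*k+13)*(k+3)*(k+7)*(k^2−8*k+167)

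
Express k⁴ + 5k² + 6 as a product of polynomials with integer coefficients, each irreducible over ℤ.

Substitute u = k² to get a quadratic in u, then factor.
k² + 3 is irreducible over ℤ (always positive, so no real roots).
k² + 2 is irreducible over ℤ (always positive, so no real roots).

(k² + 2)(k² + 3)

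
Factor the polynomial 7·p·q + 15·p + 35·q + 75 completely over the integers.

(7·q + 15)·(p + 5)

Group as (7·p·q + 15·p) + (35·q + 75) = p·(7·q + 15) + 5·(7·q + 15).
Both groups share the factor (7·q + 15).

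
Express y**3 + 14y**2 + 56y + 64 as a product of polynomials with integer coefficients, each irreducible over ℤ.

(y + 2)(y + 4)(y + 8)

Testing divisors of the constant over divisors of the leading coefficient, y = −4 is a root, giving the factor (y + 4) and quotient y**2 + 10y + 16.
The remaining quadratic factors as (y + 2)(y + 8).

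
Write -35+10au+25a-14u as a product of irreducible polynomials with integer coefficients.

(2u+5)(5a-7)

Group as (10au+25a) + (-14u-35) = 5a(2u+5) - 7(2u+5).
Both groups share the factor (2u+5).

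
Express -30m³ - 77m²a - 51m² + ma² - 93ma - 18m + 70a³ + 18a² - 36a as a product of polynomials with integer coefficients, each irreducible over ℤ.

-(6m - 5a + 3)(m + 2a)(5m + 7a + 6)

Group: m(-30m² - 17ma - 51m + 35a² + 9a - 18) + 2a(-30m² - 17ma - 51m + 35a² + 9a - 18); both groups contain (-30m² - 17ma - 51m + 35a² + 9a - 18), so (m + 2a) is a factor with cofactor -30m² - 17ma - 51m + 35a² + 9a - 18.
The cofactor groups again: -30m² - 17ma - 51m + 35a² + 9a - 18 = -6m(5m + 7a + 6) + (5a - 3)(5m + 7a + 6); both groups contain (5m + 7a + 6), giving -(6m - 5a + 3)(5m + 7a + 6).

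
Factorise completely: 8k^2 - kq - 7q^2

Group: k(8k + 7q) - q(8k + 7q); both groups contain (8k + 7q).

(8k + 7q)(k - q)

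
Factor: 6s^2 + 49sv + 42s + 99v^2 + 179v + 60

(2s + 9v + 4)(3s + 11v + 15)

Group: 3s(2s + 9v + 4) + (11v + 15)(2s + 9v + 4); both groups contain (2s + 9v + 4).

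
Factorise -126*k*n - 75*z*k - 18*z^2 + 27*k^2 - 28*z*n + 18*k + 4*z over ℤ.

-(9*z - 3*k + 14*n - 2)*(2*z + 9*k)

Group: -2*z*(9*z - 3*k + 14*n - 2) - 9*k*(9*z - 3*k + 14*n - 2); both groups contain (9*z - 3*k + 14*n - 2).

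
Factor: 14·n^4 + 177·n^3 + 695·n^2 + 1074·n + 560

(2·n + 5)·(7·n + 8)·(n + 2)·(n + 7)

By the rational root theorem, n = −2 is a root, so (n + 2) is a factor; dividing leaves 14·n^3 + 149·n^2 + 397·n + 280.
Then n = −5/2 is a root, so (2·n + 5) is a factor; dividing leaves 7·n^2 + 57·n + 56.
The remaining quadratic factors as (7·n + 8)(n + 7).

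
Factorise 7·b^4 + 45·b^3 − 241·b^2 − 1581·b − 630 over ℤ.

(7·b + 3)·(b + 5)·(b + 7)·(b − 6)

Testing divisors of the constant over divisors of the leading coefficient, b = −7 is a root, giving the factor (b + 7) and quotient 7·b^3 − 4·b^2 − 213·b − 90.
Then b = −3/7 is a root, giving the factor (7·b + 3) and quotient b^2 − b − 30.
The remaining quadratic factors as (b − 6)(b + 5).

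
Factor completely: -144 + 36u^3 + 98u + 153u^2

Trying the rational-root candidates, u = 2/3 is a root, giving the factor (3u - 2) and quotient 12u^2 + 59u + 72.
The remaining quadratic factors as (4u + 9)(3u + 8).

(3u + 8)(3u - 2)(4u + 9)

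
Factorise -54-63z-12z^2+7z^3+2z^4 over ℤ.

(2z+3)(z+2)(z+3)(z-3)

Among the possible rational roots, z = -3 is a root, giving the factor (z+3) and quotient 2z^3+z^2-15z-18.
Continuing, z = -2 is a root, giving the factor (z+2) and quotient 2z^2-3z-9.
The remaining quadratic factors as (z-3)(2z+3).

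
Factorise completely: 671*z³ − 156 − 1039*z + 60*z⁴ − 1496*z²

Among the possible rational roots, z = −1/3 is a root, giving the factor (3*z + 1) and quotient 20*z³ + 217*z² − 571*z − 156.
Continuing, z = −1/4 is a root, so (4*z + 1) divides it; the quotient is 5*z² + 53*z − 156.
The remaining quadratic factors as (5*z − 12)(z + 13).

(3*z + 1)*(4*z + 1)*(5*z − 12)*(z + 13)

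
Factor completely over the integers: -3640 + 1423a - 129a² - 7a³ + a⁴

By the rational root theorem, a = 7 is a root, so (a - 7) is a factor; dividing leaves a³ - 129a + 520.
Continuing, a = -13 is a root, so (a + 13) is a factor; dividing leaves a² - 13a + 40.
The remaining quadratic factors as (a - 8)(a - 5).

(a + 13)(a - 5)(a - 7)(a - 8)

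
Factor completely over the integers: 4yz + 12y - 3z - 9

Group as (4yz + 12y) + (-3z - 9) = 4y(z + 3) - 3(z + 3).
Both groups share the factor (z + 3).

(4y - 3)(z + 3)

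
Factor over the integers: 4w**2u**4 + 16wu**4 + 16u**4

4u**4(w + 2)**2

Factor out 4u**4 first: what remains is w**2 + 4w + 4.
Recognize a perfect-square trinomial with the parts w and 2.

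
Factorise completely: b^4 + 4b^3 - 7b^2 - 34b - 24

Among the possible rational roots, b = -4 is a root, giving the factor (b + 4) and quotient b^3 - 7b - 6.
Next, b = -2 is a root, so (b + 2) is a factor; dividing leaves b^2 - 2b - 3.
The remaining quadratic factors as (b + 1)(b - 3).

(b + 1)(b + 2)(b + 4)(b - 3)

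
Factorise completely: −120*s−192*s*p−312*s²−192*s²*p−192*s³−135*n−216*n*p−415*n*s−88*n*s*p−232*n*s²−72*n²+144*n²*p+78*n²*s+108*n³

(2*n−3*s−3)*(6*n+8*s+8*p+5)*(9*n+8*s)

Group: 2*n*(54*n²+120*n*s+72*n*p+45*n+64*s²+64*s*p+40*s) + (−3*s−3)*(54*n²+120*n*s+72*n*p+45*n+64*s²+64*s*p+40*s); both groups contain (54*n²+120*n*s+72*n*p+45*n+64*s²+64*s*p+40*s), so (2*n−3*s−3) is a factor with cofactor 54*n²+120*n*s+72*n*p+45*n+64*s²+64*s*p+40*s.
The cofactor groups again: 54*n²+120*n*s+72*n*p+45*n+64*s²+64*s*p+40*s = 9*n*(6*n+8*s+8*p+5) + 8*s*(6*n+8*s+8*p+5); both groups contain (6*n+8*s+8*p+5), giving (9*n+8*s)*(6*n+8*s+8*p+5).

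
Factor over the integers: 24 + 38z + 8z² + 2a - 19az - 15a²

Group: -3a(5a + 8z + 6) + (z + 4)(5a + 8z + 6); both groups contain (5a + 8z + 6).

-(3a - z - 4)(5a + 8z + 6)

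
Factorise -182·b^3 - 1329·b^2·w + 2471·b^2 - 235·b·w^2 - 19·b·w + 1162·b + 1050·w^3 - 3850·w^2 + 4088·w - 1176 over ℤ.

-(13·b - 10·w + 12)·(14·b + 15·w - 7)·(b + 7·w - 14)

Group: 13·b·(-14·b^2 - 113·b·w + 203·b - 105·w^2 + 259·w - 98) + (-10·w + 12)·(-14·b^2 - 113·b·w + 203·b - 105·w^2 + 259·w - 98); both groups contain (-14·b^2 - 113·b·w + 203·b - 105·w^2 + 259·w - 98), so (13·b - 10·w + 12) is a factor with cofactor -14·b^2 - 113·b·w + 203·b - 105·w^2 + 259·w - 98.
The cofactor groups again: -14·b^2 - 113·b·w + 203·b - 105·w^2 + 259·w - 98 = -b·(14·b + 15·w - 7) + (-7·w + 14)·(14·b + 15·w - 7); both groups contain (14·b + 15·w - 7), giving -(b + 7·w - 14)·(14·b + 15·w - 7).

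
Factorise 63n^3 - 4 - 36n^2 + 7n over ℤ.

Group as (63n^3 + 7n) + (-36n^2 - 4) = 7n(9n^2 + 1) - 4(9n^2 + 1).
Both groups share the factor (9n^2 + 1).

(7n - 4)(9n^2 + 1)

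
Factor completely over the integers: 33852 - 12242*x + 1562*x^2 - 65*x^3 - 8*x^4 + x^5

Among the possible rational roots, x = -13 is a root, so (x + 13) divides it; the quotient is x^4 - 21*x^3 + 208*x^2 - 1142*x + 2604.
Next, x = 7 is a root, giving the factor (x - 7) and quotient x^3 - 14*x^2 + 110*x - 372.
Next, x = 6 is a root, giving the factor (x - 6) and quotient x^2 - 8*x + 62.
The quadratic x^2 - 8*x + 62 has discriminant -184 < 0 and is irreducible over ℤ.

(x + 13)*(x - 6)*(x - 7)*(x^2 - 8*x + 62)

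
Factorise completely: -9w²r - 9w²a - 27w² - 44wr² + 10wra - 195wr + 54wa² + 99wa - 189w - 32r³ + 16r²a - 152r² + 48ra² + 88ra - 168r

Group: r(-9w² - 44wr + 54wa - 63w - 32r² + 48ra - 56r) + (a + 3)(-9w² - 44wr + 54wa - 63w - 32r² + 48ra - 56r); both groups contain (-9w² - 44wr + 54wa - 63w - 32r² + 48ra - 56r), so (r + a + 3) is a factor with cofactor -9w² - 44wr + 54wa - 63w - 32r² + 48ra - 56r.
The cofactor groups again: -9w² - 44wr + 54wa - 63w - 32r² + 48ra - 56r = -9w(w + 4r - 6a + 7) - 8r(w + 4r - 6a + 7); both groups contain (w + 4r - 6a + 7), giving -(9w + 8r)(w + 4r - 6a + 7).

-(w + 4r - 6a + 7)(9w + 8r)(r + a + 3)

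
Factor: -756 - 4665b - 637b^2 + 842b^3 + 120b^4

(4b + 9)(5b - 12)(6b + 1)(b + 7)

Among the possible rational roots, b = -9/4 is a root, giving the factor (4b + 9) and quotient 30b^3 + 143b^2 - 481b - 84.
Next, b = 12/5 is a root, giving the factor (5b - 12) and quotient 6b^2 + 43b + 7.
The remaining quadratic factors as (b + 7)(6b + 1).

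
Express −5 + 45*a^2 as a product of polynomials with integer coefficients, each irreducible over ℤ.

Factor out 5, leaving 9*a^2 − 1, which is a difference of two squares.

5*(3*a + 1)*(3*a − 1)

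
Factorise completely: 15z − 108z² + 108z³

3z(6z − 1)(6z − 5)

Pull out the common factor 3z, then factor the remaining trinomial.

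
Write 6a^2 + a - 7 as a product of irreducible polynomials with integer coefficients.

Need a pair with product 6·(-7) = -42 and sum 1: that's -6 and 7.
Split the middle term: 6a^2 - 6a + 7a - 7 = 6a(a - 1) + 7(a - 1).

(6a + 7)(a - 1)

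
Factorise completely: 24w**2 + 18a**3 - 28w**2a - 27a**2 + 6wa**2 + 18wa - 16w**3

Group: 4w(-4w**2 - 10wa + 6w - 6a**2 + 9a) - 3a(-4w**2 - 10wa + 6w - 6a**2 + 9a); both groups contain (-4w**2 - 10wa + 6w - 6a**2 + 9a), so (4w - 3a) is a factor with cofactor -4w**2 - 10wa + 6w - 6a**2 + 9a.
The cofactor groups again: -4w**2 - 10wa + 6w - 6a**2 + 9a = -2w(2w + 3a) + (-2a + 3)(2w + 3a); both groups contain (2w + 3a), giving -(2w + 2a - 3)(2w + 3a).

-(4w - 3a)(2w + 2a - 3)(2w + 3a)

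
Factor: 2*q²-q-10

Need a pair with product 2·(-10) = -20 and sum -1: that's 4 and -5.
Split the middle term: 2*q²+4*q - 5*q-10 = 2*q*(q+2) - 5*(q+2).

(2*q-5)*(q+2)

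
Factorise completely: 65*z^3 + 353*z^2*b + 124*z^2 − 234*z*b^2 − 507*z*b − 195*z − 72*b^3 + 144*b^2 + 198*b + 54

(5*z − 4*b − 2)*(13*z + 3*b − 9)*(z + 6*b + 3)

Group: 5*z*(13*z^2 + 81*z*b + 30*z + 18*b^2 − 45*b − 27) + (−4*b − 2)*(13*z^2 + 81*z*b + 30*z + 18*b^2 − 45*b − 27); both groups contain (13*z^2 + 81*z*b + 30*z + 18*b^2 − 45*b − 27), so (5*z − 4*b − 2) is a factor with cofactor 13*z^2 + 81*z*b + 30*z + 18*b^2 − 45*b − 27.
The cofactor groups again: 13*z^2 + 81*z*b + 30*z + 18*b^2 − 45*b − 27 = 13*z*(z + 6*b + 3) + (3*b − 9)*(z + 6*b + 3); both groups contain (z + 6*b + 3), giving (13*z + 3*b − 9)*(z + 6*b + 3).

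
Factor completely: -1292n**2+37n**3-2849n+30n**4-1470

Among the possible rational roots, n = -7/5 is a root, giving the factor (5n+7) and quotient 6n**3-n**2-257n-210.
Then n = -6 is a root, so (n+6) divides it; the quotient is 6n**2-37n-35.
The remaining quadratic factors as (6n+5)(n-7).

(5n+7)(6n+5)(n+6)(n-7)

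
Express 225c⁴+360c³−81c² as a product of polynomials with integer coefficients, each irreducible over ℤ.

Pull out the common factor 9c², then factor the remaining trinomial.

9c²(5c+9)(5c−1)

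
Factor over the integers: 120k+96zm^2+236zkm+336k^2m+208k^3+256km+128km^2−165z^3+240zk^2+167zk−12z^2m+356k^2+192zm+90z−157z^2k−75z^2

−(11z−13k−8m−6)(3z+4k)(5z+4k+4m+5)

Group: 11z(−15z^2−32zk−12zm−15z−16k^2−16km−20k) + (−13k−8m−6)(−15z^2−32zk−12zm−15z−16k^2−16km−20k); both groups contain (−15z^2−32zk−12zm−15z−16k^2−16km−20k), so (11z−13k−8m−6) is a factor with cofactor −15z^2−32zk−12zm−15z−16k^2−16km−20k.
The cofactor groups again: −15z^2−32zk−12zm−15z−16k^2−16km−20k = −5z(3z+4k) + (−4k−4m−5)(3z+4k); both groups contain (3z+4k), giving −(5z+4k+4m+5)(3z+4k).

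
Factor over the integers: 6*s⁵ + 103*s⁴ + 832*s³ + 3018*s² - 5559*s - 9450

(6*s + 7)*(s + 9)*(s - 2)*(s² + 9*s + 75)

Trying the rational-root candidates, s = -7/6 is a root, so (6*s + 7) is a factor; dividing leaves s⁴ + 16*s³ + 120*s² + 363*s - 1350.
Then s = -9 is a root, giving the factor (s + 9) and quotient s³ + 7*s² + 57*s - 150.
Then s = 2 is a root, giving the factor (s - 2) and quotient s² + 9*s + 75.
The quadratic s² + 9*s + 75 has discriminant -219 < 0 and is irreducible over ℤ.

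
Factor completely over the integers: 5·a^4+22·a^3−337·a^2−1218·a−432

(5·a+2)·(a+3)·(a+9)·(a−8)

Trying the rational-root candidates, a = −9 is a root, giving the factor (a+9) and quotient 5·a^3−23·a^2−130·a−48.
Continuing, a = −2/5 is a root, so (5·a+2) is a factor; dividing leaves a^2−5·a−24.
The remaining quadratic factors as (a−8)(a+3).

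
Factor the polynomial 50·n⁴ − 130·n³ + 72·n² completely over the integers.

Pull out the common factor 2·n², then factor the remaining trinomial.

2·n²·(5·n − 4)·(5·n − 9)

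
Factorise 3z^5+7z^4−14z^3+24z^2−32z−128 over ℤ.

By the rational root theorem, z = −4 is a root, so (z+4) is a factor; dividing leaves 3z^4−5z^3+6z^2−32.
Continuing, z = −4/3 is a root, so (3z+4) is a factor; dividing leaves z^3−3z^2+6z−8.
Then z = 2 is a root, so (z−2) divides it; the quotient is z^2−z+4.
The quadratic z^2−z+4 has discriminant −15 < 0 and is irreducible over ℤ.

(3z+4)(z+4)(z−2)(z^2−z+4)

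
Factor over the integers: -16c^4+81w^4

(3w)⁴ − (2c)⁴ = ((3w)² − (2c)²)((3w)² + (2c)²); the first factor splits again, the second (9w^2+4c^2) is irreducible.

(3w-2c)(3w+2c)(9w^2+4c^2)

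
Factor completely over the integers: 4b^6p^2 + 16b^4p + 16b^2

4b^2(b^2p + 2)^2

Pull out the common factor 4b^2, leaving b^4p^2 + 4b^2p + 4.
Recognize a perfect-square trinomial with the parts b^2p and 2.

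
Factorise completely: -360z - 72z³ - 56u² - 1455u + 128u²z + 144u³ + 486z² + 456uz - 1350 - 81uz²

Group: 4u(36u² + 59uz - 95u + 24z² - 90z - 150) + (-3z + 9)(36u² + 59uz - 95u + 24z² - 90z - 150); both groups contain (36u² + 59uz - 95u + 24z² - 90z - 150), so (4u - 3z + 9) is a factor with cofactor 36u² + 59uz - 95u + 24z² - 90z - 150.
The cofactor groups again: 36u² + 59uz - 95u + 24z² - 90z - 150 = 4u(9u + 8z + 10) + (3z - 15)(9u + 8z + 10); both groups contain (9u + 8z + 10), giving (4u + 3z - 15)(9u + 8z + 10).

(4u + 3z - 15)(4u - 3z + 9)(9u + 8z + 10)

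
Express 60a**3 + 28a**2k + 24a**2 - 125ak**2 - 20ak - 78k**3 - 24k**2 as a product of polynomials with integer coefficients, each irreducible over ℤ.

Group: 2a(30a**2 + 59ak + 12a + 26k**2 + 8k) - 3k(30a**2 + 59ak + 12a + 26k**2 + 8k); both groups contain (30a**2 + 59ak + 12a + 26k**2 + 8k), so (2a - 3k) is a factor with cofactor 30a**2 + 59ak + 12a + 26k**2 + 8k.
The cofactor groups again: 30a**2 + 59ak + 12a + 26k**2 + 8k = 3a(10a + 13k + 4) + 2k(10a + 13k + 4); both groups contain (10a + 13k + 4), giving (3a + 2k)(10a + 13k + 4).

(10a + 13k + 4)(2a - 3k)(3a + 2k)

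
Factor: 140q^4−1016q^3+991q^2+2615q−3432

(2q−11)(2q−3)(5q+8)(7q−13)

Trying the rational-root candidates, q = −8/5 is a root, so (5q+8) divides it; the quotient is 28q^3−248q^2+595q−429.
Next, q = 11/2 is a root, so (2q−11) divides it; the quotient is 14q^2−47q+39.
The remaining quadratic factors as (2q−3)(7q−13).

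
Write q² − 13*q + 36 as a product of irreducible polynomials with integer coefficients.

Two integers with product 36 and sum −13 are −4 and −9.

(q − 4)*(q − 9)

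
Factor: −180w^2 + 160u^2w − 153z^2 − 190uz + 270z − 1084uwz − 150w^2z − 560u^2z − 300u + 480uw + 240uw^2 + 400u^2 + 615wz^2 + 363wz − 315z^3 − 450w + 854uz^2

Group: 8u(20uw − 70uz + 50u + 30w^2 − 123wz + 75w + 63z^2 − 45z) + (−5z − 6)(20uw − 70uz + 50u + 30w^2 − 123wz + 75w + 63z^2 − 45z); both groups contain (20uw − 70uz + 50u + 30w^2 − 123wz + 75w + 63z^2 − 45z), so (8u − 5z − 6) is a factor with cofactor 20uw − 70uz + 50u + 30w^2 − 123wz + 75w + 63z^2 − 45z.
The cofactor groups again: 20uw − 70uz + 50u + 30w^2 − 123wz + 75w + 63z^2 − 45z = 10u(2w − 7z + 5) + (15w − 9z)(2w − 7z + 5); both groups contain (2w − 7z + 5), giving (10u + 15w − 9z)(2w − 7z + 5).

(10u + 15w − 9z)(2w − 7z + 5)(8u − 5z − 6)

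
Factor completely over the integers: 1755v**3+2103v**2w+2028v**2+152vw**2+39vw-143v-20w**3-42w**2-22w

Group: 13v(135v**2+141vw+156v-10w**2-21w-11) + 2w(135v**2+141vw+156v-10w**2-21w-11); both groups contain (135v**2+141vw+156v-10w**2-21w-11), so (13v+2w) is a factor with cofactor 135v**2+141vw+156v-10w**2-21w-11.
The cofactor groups again: 135v**2+141vw+156v-10w**2-21w-11 = 15v(9v+10w+11) + (-w-1)(9v+10w+11); both groups contain (9v+10w+11), giving (15v-w-1)(9v+10w+11).

(13v+2w)(15v-w-1)(9v+10w+11)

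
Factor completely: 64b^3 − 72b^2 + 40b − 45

(8b − 9)(8b^2 + 5)

Group as (64b^3 + 40b) + (−72b^2 − 45) = 8b(8b^2 + 5) − 9(8b^2 + 5).
Both groups share the factor (8b^2 + 5).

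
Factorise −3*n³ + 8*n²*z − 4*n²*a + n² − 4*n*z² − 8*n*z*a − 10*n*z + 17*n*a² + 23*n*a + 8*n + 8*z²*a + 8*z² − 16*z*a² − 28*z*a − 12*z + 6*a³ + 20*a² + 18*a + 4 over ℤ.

−(n − 2*a − 2)*(n − 2*z + 3*a + 1)*(3*n − 2*z + a + 2)

Group: n*(−3*n² + 8*n*z − 10*n*a − 5*n − 4*z² + 8*z*a + 6*z − 3*a² − 7*a − 2) + (−2*a − 2)*(−3*n² + 8*n*z − 10*n*a − 5*n − 4*z² + 8*z*a + 6*z − 3*a² − 7*a − 2); both groups contain (−3*n² + 8*n*z − 10*n*a − 5*n − 4*z² + 8*z*a + 6*z − 3*a² − 7*a − 2), so (n − 2*a − 2) is a factor with cofactor −3*n² + 8*n*z − 10*n*a − 5*n − 4*z² + 8*z*a + 6*z − 3*a² − 7*a − 2.
The cofactor groups again: −3*n² + 8*n*z − 10*n*a − 5*n − 4*z² + 8*z*a + 6*z − 3*a² − 7*a − 2 = −3*n*(n − 2*z + 3*a + 1) + (2*z − a − 2)*(n − 2*z + 3*a + 1); both groups contain (n − 2*z + 3*a + 1), giving −(3*n − 2*z + a + 2)*(n − 2*z + 3*a + 1).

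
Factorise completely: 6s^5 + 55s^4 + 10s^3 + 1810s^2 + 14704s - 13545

(6s - 5)(s + 7)(s + 9)(s^2 - 6s + 43)

By the rational root theorem, s = 5/6 is a root, so (6s - 5) divides it; the quotient is s^4 + 10s^3 + 10s^2 + 310s + 2709.
Continuing, s = -9 is a root, so (s + 9) divides it; the quotient is s^3 + s^2 + s + 301.
Then s = -7 is a root, so (s + 7) divides it; the quotient is s^2 - 6s + 43.
The quadratic s^2 - 6s + 43 has discriminant -136 < 0 and is irreducible over ℤ.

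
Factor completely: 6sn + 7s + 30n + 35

(6n + 7)(s + 5)

Group as (6sn + 7s) + (30n + 35) = s(6n + 7) + 5(6n + 7).
Both groups share the factor (6n + 7).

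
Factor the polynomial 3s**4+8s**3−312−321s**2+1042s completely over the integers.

(3s−1)(s+13)(s−4)(s−6)

Trying the rational-root candidates, s = 6 is a root, so (s−6) divides it; the quotient is 3s**3+26s**2−165s+52.
Next, s = −13 is a root, so (s+13) divides it; the quotient is 3s**2−13s+4.
The remaining quadratic factors as (s−4)(3s−1).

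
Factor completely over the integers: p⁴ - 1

(p + 1)(p - 1)(p² + 1)

Write as (p²)² − (1)², then factor p² - 1 once more.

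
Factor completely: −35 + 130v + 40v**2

5(2v + 7)(4v − 1)

Pull out the common factor 5, then factor the remaining trinomial.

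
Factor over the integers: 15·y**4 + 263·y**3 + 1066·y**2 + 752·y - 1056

(3·y - 2)·(5·y + 11)·(y + 12)·(y + 4)

Trying the rational-root candidates, y = -4 is a root, so (y + 4) is a factor; dividing leaves 15·y**3 + 203·y**2 + 254·y - 264.
Next, y = -12 is a root, giving the factor (y + 12) and quotient 15·y**2 + 23·y - 22.
The remaining quadratic factors as (5·y + 11)(3·y - 2).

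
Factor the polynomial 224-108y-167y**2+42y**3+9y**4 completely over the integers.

(3y+4)(3y-8)(y+7)(y-1)

Trying the rational-root candidates, y = 1 is a root, so (y-1) is a factor; dividing leaves 9y**3+51y**2-116y-224.
Next, y = -4/3 is a root, so (3y+4) is a factor; dividing leaves 3y**2+13y-56.
The remaining quadratic factors as (3y-8)(y+7).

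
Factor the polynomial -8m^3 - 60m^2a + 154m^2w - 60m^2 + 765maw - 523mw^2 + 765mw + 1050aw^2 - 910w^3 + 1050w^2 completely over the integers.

-(2m + 15a - 13w + 15)(4m + 5w)(m - 14w)

Group: m(-8m^2 - 60ma + 42mw - 60m - 75aw + 65w^2 - 75w) - 14w(-8m^2 - 60ma + 42mw - 60m - 75aw + 65w^2 - 75w); both groups contain (-8m^2 - 60ma + 42mw - 60m - 75aw + 65w^2 - 75w), so (m - 14w) is a factor with cofactor -8m^2 - 60ma + 42mw - 60m - 75aw + 65w^2 - 75w.
The cofactor groups again: -8m^2 - 60ma + 42mw - 60m - 75aw + 65w^2 - 75w = -4m(2m + 15a - 13w + 15) - 5w(2m + 15a - 13w + 15); both groups contain (2m + 15a - 13w + 15), giving -(4m + 5w)(2m + 15a - 13w + 15).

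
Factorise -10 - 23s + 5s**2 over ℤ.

Need a pair with product 5·(-10) = -50 and sum -23: that's -25 and 2.
Split the middle term: 5s**2 - 25s + 2s - 10 = 5s(s - 5) + 2(s - 5).

(5s + 2)(s - 5)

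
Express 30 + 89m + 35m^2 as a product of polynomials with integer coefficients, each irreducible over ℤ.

(5m + 2)(7m + 15)

Need a pair with product 35·30 = 1050 and sum 89: that's 14 and 75.
Split the middle term: 35m^2 + 14m + 75m + 30 = 7m(5m + 2) + 15(5m + 2).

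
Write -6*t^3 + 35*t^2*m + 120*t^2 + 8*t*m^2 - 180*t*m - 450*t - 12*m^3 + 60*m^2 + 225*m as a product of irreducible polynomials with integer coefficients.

Group: 3*t*(-2*t^2 + 13*t*m + 30*t - 6*m^2 - 15*m) + (2*m - 15)*(-2*t^2 + 13*t*m + 30*t - 6*m^2 - 15*m); both groups contain (-2*t^2 + 13*t*m + 30*t - 6*m^2 - 15*m), so (3*t + 2*m - 15) is a factor with cofactor -2*t^2 + 13*t*m + 30*t - 6*m^2 - 15*m.
The cofactor groups again: -2*t^2 + 13*t*m + 30*t - 6*m^2 - 15*m = -t*(2*t - m) + (6*m + 15)*(2*t - m); both groups contain (2*t - m), giving -(t - 6*m - 15)*(2*t - m).

-(t - 6*m - 15)*(2*t - m)*(3*t + 2*m - 15)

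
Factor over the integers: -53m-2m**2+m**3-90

(m+2)(m+5)(m-9)

By the rational root theorem, m = -2 is a root, so (m+2) divides it; the quotient is m**2-4m-45.
The remaining quadratic factors as (m+5)(m-9).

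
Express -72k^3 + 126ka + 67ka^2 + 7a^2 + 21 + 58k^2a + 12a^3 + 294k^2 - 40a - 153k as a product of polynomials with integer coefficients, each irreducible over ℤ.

-(2k - 3a - 7)(9k + 4a - 3)(4k + a - 1)

Group: 4k(-18k^2 + 19ka + 69k + 12a^2 + 19a - 21) + (a - 1)(-18k^2 + 19ka + 69k + 12a^2 + 19a - 21); both groups contain (-18k^2 + 19ka + 69k + 12a^2 + 19a - 21), so (4k + a - 1) is a factor with cofactor -18k^2 + 19ka + 69k + 12a^2 + 19a - 21.
The cofactor groups again: -18k^2 + 19ka + 69k + 12a^2 + 19a - 21 = -9k(2k - 3a - 7) + (-4a + 3)(2k - 3a - 7); both groups contain (2k - 3a - 7), giving -(9k + 4a - 3)(2k - 3a - 7).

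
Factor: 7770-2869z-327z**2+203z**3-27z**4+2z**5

Among the possible rational roots, z = 3 is a root, so (z-3) divides it; the quotient is 2z**4-21z**3+140z**2+93z-2590.
Next, z = -7/2 is a root, so (2z+7) is a factor; dividing leaves z**3-14z**2+119z-370.
Continuing, z = 5 is a root, so (z-5) divides it; the quotient is z**2-9z+74.
The quadratic z**2-9z+74 has discriminant -215 < 0 and is irreducible over ℤ.

(2z+7)(z-3)(z-5)(z**2-9z+74)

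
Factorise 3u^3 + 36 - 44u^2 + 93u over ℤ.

Trying the rational-root candidates, u = 12 is a root, so (u - 12) is a factor; dividing leaves 3u^2 - 8u - 3.
The remaining quadratic factors as (3u + 1)(u - 3).

(3u + 1)(u - 12)(u - 3)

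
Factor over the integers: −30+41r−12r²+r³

By the rational root theorem, r = 6 is a root, so (r−6) divides it; the quotient is r²−6r+5.
The remaining quadratic factors as (r−1)(r−5).

(r−1)(r−5)(r−6)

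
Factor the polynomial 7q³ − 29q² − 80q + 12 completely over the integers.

(7q − 1)(q + 2)(q − 6)

Trying the rational-root candidates, q = 6 is a root, so (q − 6) divides it; the quotient is 7q² + 13q − 2.
The remaining quadratic factors as (q + 2)(7q − 1).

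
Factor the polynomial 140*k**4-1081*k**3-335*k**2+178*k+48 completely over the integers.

Trying the rational-root candidates, k = -3/7 is a root, so (7*k+3) is a factor; dividing leaves 20*k**3-163*k**2+22*k+16.
Continuing, k = 2/5 is a root, so (5*k-2) is a factor; dividing leaves 4*k**2-31*k-8.
The remaining quadratic factors as (k-8)(4*k+1).

(4*k+1)*(5*k-2)*(7*k+3)*(k-8)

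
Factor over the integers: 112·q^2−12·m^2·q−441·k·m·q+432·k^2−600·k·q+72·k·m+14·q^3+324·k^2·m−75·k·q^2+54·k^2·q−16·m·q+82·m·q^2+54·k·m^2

(6·k+m−7·q)·(6·m+q+8)·(9·k−2·q)

Group: 6·m·(54·k^2+9·k·m−75·k·q−2·m·q+14·q^2) + (q+8)·(54·k^2+9·k·m−75·k·q−2·m·q+14·q^2); both groups contain (54·k^2+9·k·m−75·k·q−2·m·q+14·q^2), so (6·m+q+8) is a factor with cofactor 54·k^2+9·k·m−75·k·q−2·m·q+14·q^2.
The cofactor groups again: 54·k^2+9·k·m−75·k·q−2·m·q+14·q^2 = 6·k·(9·k−2·q) + (m−7·q)·(9·k−2·q); both groups contain (9·k−2·q), giving (6·k+m−7·q)·(9·k−2·q).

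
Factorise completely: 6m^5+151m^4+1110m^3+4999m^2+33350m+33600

(6m+7)(m+10)(m+15)(m^2-m+32)

Among the possible rational roots, m = -7/6 is a root, giving the factor (6m+7) and quotient m^4+24m^3+157m^2+650m+4800.
Then m = -10 is a root, so (m+10) divides it; the quotient is m^3+14m^2+17m+480.
Then m = -15 is a root, giving the factor (m+15) and quotient m^2-m+32.
The quadratic m^2-m+32 has discriminant -127 < 0 and is irreducible over ℤ.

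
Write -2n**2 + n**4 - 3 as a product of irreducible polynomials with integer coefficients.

Substitute u = n**2 to get a quadratic in u, then factor.
n**2 + 1 is irreducible over ℤ (sum of squares).
n**2 - 3 is irreducible over ℤ (3 is not a perfect square).

(n**2 + 1)(n**2 - 3)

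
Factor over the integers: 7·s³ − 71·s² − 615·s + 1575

(7·s − 15)·(s + 7)·(s − 15)

Among the possible rational roots, s = 15/7 is a root, so (7·s − 15) divides it; the quotient is s² − 8·s − 105.
The remaining quadratic factors as (s + 7)(s − 15).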